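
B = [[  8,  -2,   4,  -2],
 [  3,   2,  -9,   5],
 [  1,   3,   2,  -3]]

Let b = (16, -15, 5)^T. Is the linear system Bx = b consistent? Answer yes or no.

Row reduce the augmented matrix [B | b].
R2 ← R2 − (3/8)·R1: [0, 11/4, -21/2, 23/4, -21]
R3 ← R3 − (1/8)·R1: [0, 13/4, 3/2, -11/4, 3]
R3 ← R3 − (13/11)·R2: [0, 0, 153/11, -105/11, 306/11]
The echelon form has 3 nonzero rows, and every pivot lies in the first 4 columns, so rank(B) = rank([B|b]) = 3.
The system is consistent.

yes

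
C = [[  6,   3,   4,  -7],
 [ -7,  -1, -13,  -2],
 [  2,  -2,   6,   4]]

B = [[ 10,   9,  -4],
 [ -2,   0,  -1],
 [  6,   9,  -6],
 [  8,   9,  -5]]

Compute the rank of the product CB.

2

First compute CB:
[[ 22,  27, -16],
 [-162, -198, 117],
 [ 92, 108, -62]]
Now row reduce the product.
R2 ← R2 + (81/11)·R1: [0, 9/11, -9/11]
R3 ← R3 − (46/11)·R1: [0, -54/11, 54/11]
R3 ← R3 + (6)·R2: [0, 0, 0]
2 nonzero rows, so rank(CB) = 2.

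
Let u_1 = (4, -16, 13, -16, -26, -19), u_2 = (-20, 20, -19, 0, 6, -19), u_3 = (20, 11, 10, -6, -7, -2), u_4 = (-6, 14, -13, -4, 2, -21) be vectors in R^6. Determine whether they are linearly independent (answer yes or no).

Form the matrix with these vectors as rows and row reduce.
R2 ← R2 + (5)·R1: [0, -60, 46, -80, -124, -114]
R3 ← R3 − (5)·R1: [0, 91, -55, 74, 123, 93]
R4 ← R4 + (3/2)·R1: [0, -10, 13/2, -28, -37, -99/2]
R3 ← R3 + (91/60)·R2: [0, 0, 443/30, -142/3, -976/15, -799/10]
R4 ← R4 − (1/6)·R2: [0, 0, -7/6, -44/3, -49/3, -61/2]
R4 ← R4 + (35/443)·R3: [0, 0, 0, -8154/443, -9513/443, -16308/443]
4 nonzero rows, so the 4 vectors span a space of dimension 4.
Since 4 = 4, the vectors are linearly independent.

yes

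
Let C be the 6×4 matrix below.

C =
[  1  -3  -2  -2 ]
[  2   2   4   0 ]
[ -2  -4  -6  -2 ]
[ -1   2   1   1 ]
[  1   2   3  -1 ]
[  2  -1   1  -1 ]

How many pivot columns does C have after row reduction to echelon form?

Row reduce to echelon form.
R2 ← R2 − (2)·R1: [0, 8, 8, 4]
R3 ← R3 + (2)·R1: [0, -10, -10, -6]
R4 ← R4 + R1: [0, -1, -1, -1]
R5 ← R5 − R1: [0, 5, 5, 1]
R6 ← R6 − (2)·R1: [0, 5, 5, 3]
R3 ← R3 + (5/4)·R2: [0, 0, 0, -1]
R4 ← R4 + (1/8)·R2: [0, 0, 0, -1/2]
R5 ← R5 − (5/8)·R2: [0, 0, 0, -3/2]
R6 ← R6 − (5/8)·R2: [0, 0, 0, 1/2]
R4 ← R4 − (1/2)·R3: [0, 0, 0, 0]
R5 ← R5 − (3/2)·R3: [0, 0, 0, 0]
R6 ← R6 + (1/2)·R3: [0, 0, 0, 0]
Echelon form has 3 nonzero rows, so rank(C) = 3.
Each nonzero row contributes one pivot column: 3 pivot columns.

3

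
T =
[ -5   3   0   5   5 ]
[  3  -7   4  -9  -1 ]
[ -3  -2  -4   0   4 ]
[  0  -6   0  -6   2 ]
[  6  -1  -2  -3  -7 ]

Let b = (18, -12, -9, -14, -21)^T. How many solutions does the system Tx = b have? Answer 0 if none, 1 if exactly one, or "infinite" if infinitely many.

infinite

Row reduce the augmented matrix [T | b].
R2 ← R2 + (3/5)·R1: [0, -26/5, 4, -6, 2, -6/5]
R3 ← R3 − (3/5)·R1: [0, -19/5, -4, -3, 1, -99/5]
R5 ← R5 + (6/5)·R1: [0, 13/5, -2, 3, -1, 3/5]
R3 ← R3 − (19/26)·R2: [0, 0, -90/13, 18/13, -6/13, -246/13]
R4 ← R4 − (15/13)·R2: [0, 0, -60/13, 12/13, -4/13, -164/13]
R5 ← R5 + (1/2)·R2: [0, 0, 0, 0, 0, 0]
R4 ← R4 − (2/3)·R3: [0, 0, 0, 0, 0, 0]
The echelon form has 3 nonzero rows, and every pivot lies in the first 5 columns, so rank(T) = rank([T|b]) = 3.
The system is consistent.
rank = 3 < 5 unknowns, so there are infinitely many solutions.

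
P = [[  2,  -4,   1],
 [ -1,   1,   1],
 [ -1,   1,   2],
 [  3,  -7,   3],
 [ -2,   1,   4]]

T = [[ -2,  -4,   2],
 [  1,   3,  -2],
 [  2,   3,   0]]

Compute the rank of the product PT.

3

First compute PT:
[[ -6, -17,  12],
 [  5,  10,  -4],
 [  7,  13,  -4],
 [ -7, -24,  20],
 [ 13,  23,  -6]]
Now row reduce the product.
R2 ← R2 + (5/6)·R1: [0, -25/6, 6]
R3 ← R3 + (7/6)·R1: [0, -41/6, 10]
R4 ← R4 − (7/6)·R1: [0, -25/6, 6]
R5 ← R5 + (13/6)·R1: [0, -83/6, 20]
R3 ← R3 − (41/25)·R2: [0, 0, 4/25]
R4 ← R4 − R2: [0, 0, 0]
R5 ← R5 − (83/25)·R2: [0, 0, 2/25]
R5 ← R5 − (1/2)·R3: [0, 0, 0]
3 nonzero rows, so rank(PT) = 3.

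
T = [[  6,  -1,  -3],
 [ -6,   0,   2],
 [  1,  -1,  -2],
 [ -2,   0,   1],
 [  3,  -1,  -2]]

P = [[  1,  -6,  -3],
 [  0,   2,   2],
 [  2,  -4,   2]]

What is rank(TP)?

2

First compute TP:
[[  0, -26, -26],
 [ -2,  28,  22],
 [ -3,   0,  -9],
 [  0,   8,   8],
 [ -1, -12, -15]]
Now row reduce the product.
Swap R1 ↔ R2
R3 ← R3 − (3/2)·R1: [0, -42, -42]
R5 ← R5 − (1/2)·R1: [0, -26, -26]
R3 ← R3 − (21/13)·R2: [0, 0, 0]
R4 ← R4 + (4/13)·R2: [0, 0, 0]
R5 ← R5 − R2: [0, 0, 0]
2 nonzero rows, so rank(TP) = 2.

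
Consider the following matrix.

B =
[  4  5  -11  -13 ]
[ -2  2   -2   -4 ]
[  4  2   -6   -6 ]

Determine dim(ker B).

Row reduce to echelon form.
R2 ← R2 + (1/2)·R1: [0, 9/2, -15/2, -21/2]
R3 ← R3 − R1: [0, -3, 5, 7]
R3 ← R3 + (2/3)·R2: [0, 0, 0, 0]
2 nonzero rows, so rank(B) = 2.
B has 4 columns; by rank–nullity, nullity = 4 − 2 = 2.

2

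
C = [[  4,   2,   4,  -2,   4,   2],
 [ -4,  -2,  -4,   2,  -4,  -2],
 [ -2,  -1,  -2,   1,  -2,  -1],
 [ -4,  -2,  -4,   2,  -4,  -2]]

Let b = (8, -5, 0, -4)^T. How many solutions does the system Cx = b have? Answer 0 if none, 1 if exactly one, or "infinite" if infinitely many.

Row reduce the augmented matrix [C | b].
R2 ← R2 + R1: [0, 0, 0, 0, 0, 0, 3]
R3 ← R3 + (1/2)·R1: [0, 0, 0, 0, 0, 0, 4]
R4 ← R4 + R1: [0, 0, 0, 0, 0, 0, 4]
R3 ← R3 − (4/3)·R2: [0, 0, 0, 0, 0, 0, 0]
R4 ← R4 − (4/3)·R2: [0, 0, 0, 0, 0, 0, 0]
The echelon form has 2 nonzero rows; the last pivot sits in the augmented column, so rank(C) = 1 but rank([C|b]) = 2.
Since the ranks differ, the system is inconsistent.
It has no solutions.

0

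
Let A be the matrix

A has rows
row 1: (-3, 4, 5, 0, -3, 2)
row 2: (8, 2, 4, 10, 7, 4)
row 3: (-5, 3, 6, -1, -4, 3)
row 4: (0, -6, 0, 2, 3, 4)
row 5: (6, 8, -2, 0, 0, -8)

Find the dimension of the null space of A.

Row reduce to echelon form.
R2 ← R2 + (8/3)·R1: [0, 38/3, 52/3, 10, -1, 28/3]
R3 ← R3 − (5/3)·R1: [0, -11/3, -7/3, -1, 1, -1/3]
R5 ← R5 + (2)·R1: [0, 16, 8, 0, -6, -4]
R3 ← R3 + (11/38)·R2: [0, 0, 51/19, 36/19, 27/38, 45/19]
R4 ← R4 + (9/19)·R2: [0, 0, 156/19, 128/19, 48/19, 160/19]
R5 ← R5 − (24/19)·R2: [0, 0, -264/19, -240/19, -90/19, -300/19]
R4 ← R4 − (52/17)·R3: [0, 0, 0, 16/17, 6/17, 20/17]
R5 ← R5 + (88/17)·R3: [0, 0, 0, -48/17, -18/17, -60/17]
R5 ← R5 + (3)·R4: [0, 0, 0, 0, 0, 0]
4 nonzero rows, so rank(A) = 4.
A has 6 columns; by rank–nullity, nullity = 6 − 4 = 2.

2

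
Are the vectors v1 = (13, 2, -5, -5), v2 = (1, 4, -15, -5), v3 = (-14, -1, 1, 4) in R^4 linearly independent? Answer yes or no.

Form the matrix with these vectors as rows and row reduce.
R2 ← R2 − (1/13)·R1: [0, 50/13, -190/13, -60/13]
R3 ← R3 + (14/13)·R1: [0, 15/13, -57/13, -18/13]
R3 ← R3 − (3/10)·R2: [0, 0, 0, 0]
2 nonzero rows, so the 3 vectors span a space of dimension 2.
Since 2 < 3, the vectors are linearly dependent.

no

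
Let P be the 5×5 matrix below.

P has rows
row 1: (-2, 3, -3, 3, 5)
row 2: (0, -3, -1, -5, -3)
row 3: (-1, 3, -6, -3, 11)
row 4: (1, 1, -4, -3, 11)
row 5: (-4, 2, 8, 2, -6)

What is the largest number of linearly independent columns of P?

5

Row reduce to echelon form.
R3 ← R3 − (1/2)·R1: [0, 3/2, -9/2, -9/2, 17/2]
R4 ← R4 + (1/2)·R1: [0, 5/2, -11/2, -3/2, 27/2]
R5 ← R5 − (2)·R1: [0, -4, 14, -4, -16]
R3 ← R3 + (1/2)·R2: [0, 0, -5, -7, 7]
R4 ← R4 + (5/6)·R2: [0, 0, -19/3, -17/3, 11]
R5 ← R5 − (4/3)·R2: [0, 0, 46/3, 8/3, -12]
R4 ← R4 − (19/15)·R3: [0, 0, 0, 16/5, 32/15]
R5 ← R5 + (46/15)·R3: [0, 0, 0, -94/5, 142/15]
R5 ← R5 + (47/8)·R4: [0, 0, 0, 0, 22]
Echelon form has 5 nonzero rows, so rank(P) = 5.
The rank gives the maximum number of linearly independent columns: 5.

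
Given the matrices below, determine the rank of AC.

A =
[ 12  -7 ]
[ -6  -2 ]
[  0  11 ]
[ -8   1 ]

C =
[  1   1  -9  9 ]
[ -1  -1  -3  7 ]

First compute AC:
[[ 19,  19, -87,  59],
 [ -4,  -4,  60, -68],
 [-11, -11, -33,  77],
 [ -9,  -9,  69, -65]]
Now row reduce the product.
R2 ← R2 + (4/19)·R1: [0, 0, 792/19, -1056/19]
R3 ← R3 + (11/19)·R1: [0, 0, -1584/19, 2112/19]
R4 ← R4 + (9/19)·R1: [0, 0, 528/19, -704/19]
R3 ← R3 + (2)·R2: [0, 0, 0, 0]
R4 ← R4 − (2/3)·R2: [0, 0, 0, 0]
2 nonzero rows, so rank(AC) = 2.

2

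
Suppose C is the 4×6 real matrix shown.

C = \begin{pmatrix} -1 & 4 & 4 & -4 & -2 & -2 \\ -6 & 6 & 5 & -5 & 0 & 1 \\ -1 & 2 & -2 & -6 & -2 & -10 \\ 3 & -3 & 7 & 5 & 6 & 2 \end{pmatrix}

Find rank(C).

4

Row reduce to echelon form.
R2 ← R2 − (6)·R1: [0, -18, -19, 19, 12, 13]
R3 ← R3 − R1: [0, -2, -6, -2, 0, -8]
R4 ← R4 + (3)·R1: [0, 9, 19, -7, 0, -4]
R3 ← R3 − (1/9)·R2: [0, 0, -35/9, -37/9, -4/3, -85/9]
R4 ← R4 + (1/2)·R2: [0, 0, 19/2, 5/2, 6, 5/2]
R4 ← R4 + (171/70)·R3: [0, 0, 0, -264/35, 96/35, -144/7]
Echelon form has 4 nonzero rows, so rank(C) = 4.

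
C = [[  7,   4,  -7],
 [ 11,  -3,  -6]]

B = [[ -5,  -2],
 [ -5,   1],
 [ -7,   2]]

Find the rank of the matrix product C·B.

2

First compute CB:
[[ -6, -24],
 [  2, -37]]
Now row reduce the product.
R2 ← R2 + (1/3)·R1: [0, -45]
2 nonzero rows, so rank(CB) = 2.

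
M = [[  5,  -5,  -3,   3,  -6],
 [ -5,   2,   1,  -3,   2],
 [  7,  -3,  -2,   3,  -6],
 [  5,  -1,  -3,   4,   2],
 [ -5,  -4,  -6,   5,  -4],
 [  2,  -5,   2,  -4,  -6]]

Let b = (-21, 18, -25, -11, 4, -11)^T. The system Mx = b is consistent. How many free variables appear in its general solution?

Row reduce the augmented matrix [M | b].
R2 ← R2 + R1: [0, -3, -2, 0, -4, -3]
R3 ← R3 − (7/5)·R1: [0, 4, 11/5, -6/5, 12/5, 22/5]
R4 ← R4 − R1: [0, 4, 0, 1, 8, 10]
R5 ← R5 + R1: [0, -9, -9, 8, -10, -17]
R6 ← R6 − (2/5)·R1: [0, -3, 16/5, -26/5, -18/5, -13/5]
R3 ← R3 + (4/3)·R2: [0, 0, -7/15, -6/5, -44/15, 2/5]
R4 ← R4 + (4/3)·R2: [0, 0, -8/3, 1, 8/3, 6]
R5 ← R5 − (3)·R2: [0, 0, -3, 8, 2, -8]
R6 ← R6 − R2: [0, 0, 26/5, -26/5, 2/5, 2/5]
R4 ← R4 − (40/7)·R3: [0, 0, 0, 55/7, 136/7, 26/7]
R5 ← R5 − (45/7)·R3: [0, 0, 0, 110/7, 146/7, -74/7]
R6 ← R6 + (78/7)·R3: [0, 0, 0, -130/7, -226/7, 34/7]
R5 ← R5 − (2)·R4: [0, 0, 0, 0, -18, -18]
R6 ← R6 + (26/11)·R4: [0, 0, 0, 0, 150/11, 150/11]
R6 ← R6 + (25/33)·R5: [0, 0, 0, 0, 0, 0]
The echelon form has 5 nonzero rows, and every pivot lies in the first 5 columns, so rank(M) = rank([M|b]) = 5.
The system is consistent.
Free variables = (unknowns) − (rank) = 5 − 5 = 0.

0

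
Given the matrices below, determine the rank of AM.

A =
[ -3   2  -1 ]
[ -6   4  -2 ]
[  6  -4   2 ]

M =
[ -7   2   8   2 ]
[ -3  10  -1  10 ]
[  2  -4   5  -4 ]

First compute AM:
[[ 13,  18, -31,  18],
 [ 26,  36, -62,  36],
 [-26, -36,  62, -36]]
Now row reduce the product.
R2 ← R2 − (2)·R1: [0, 0, 0, 0]
R3 ← R3 + (2)·R1: [0, 0, 0, 0]
1 nonzero row, so rank(AM) = 1.

1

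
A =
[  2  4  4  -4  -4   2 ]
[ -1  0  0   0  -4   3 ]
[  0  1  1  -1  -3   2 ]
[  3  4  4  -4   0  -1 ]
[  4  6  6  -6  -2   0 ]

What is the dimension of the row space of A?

Row reduce to echelon form.
R2 ← R2 + (1/2)·R1: [0, 2, 2, -2, -6, 4]
R4 ← R4 − (3/2)·R1: [0, -2, -2, 2, 6, -4]
R5 ← R5 − (2)·R1: [0, -2, -2, 2, 6, -4]
R3 ← R3 − (1/2)·R2: [0, 0, 0, 0, 0, 0]
R4 ← R4 + R2: [0, 0, 0, 0, 0, 0]
R5 ← R5 + R2: [0, 0, 0, 0, 0, 0]
Echelon form has 2 nonzero rows, so rank(A) = 2.
The row space has dimension equal to the rank: 2.

2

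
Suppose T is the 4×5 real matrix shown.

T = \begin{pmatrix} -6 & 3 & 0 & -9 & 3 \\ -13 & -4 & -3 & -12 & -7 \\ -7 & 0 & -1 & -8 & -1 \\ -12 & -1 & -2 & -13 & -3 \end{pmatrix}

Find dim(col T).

Row reduce to echelon form.
R2 ← R2 − (13/6)·R1: [0, -21/2, -3, 15/2, -27/2]
R3 ← R3 − (7/6)·R1: [0, -7/2, -1, 5/2, -9/2]
R4 ← R4 − (2)·R1: [0, -7, -2, 5, -9]
R3 ← R3 − (1/3)·R2: [0, 0, 0, 0, 0]
R4 ← R4 − (2/3)·R2: [0, 0, 0, 0, 0]
Echelon form has 2 nonzero rows, so rank(T) = 2.
The column space has dimension equal to the rank: 2.

2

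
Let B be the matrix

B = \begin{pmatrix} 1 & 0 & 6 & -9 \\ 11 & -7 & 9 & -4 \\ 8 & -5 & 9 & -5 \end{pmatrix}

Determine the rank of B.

3

Row reduce to echelon form.
R2 ← R2 − (11)·R1: [0, -7, -57, 95]
R3 ← R3 − (8)·R1: [0, -5, -39, 67]
R3 ← R3 − (5/7)·R2: [0, 0, 12/7, -6/7]
Echelon form has 3 nonzero rows, so rank(B) = 3.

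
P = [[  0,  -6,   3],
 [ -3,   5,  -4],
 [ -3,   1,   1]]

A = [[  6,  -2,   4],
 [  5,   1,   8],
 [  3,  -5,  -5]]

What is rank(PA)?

2

First compute PA:
[[-21, -21, -63],
 [ -5,  31,  48],
 [-10,   2,  -9]]
Now row reduce the product.
R2 ← R2 − (5/21)·R1: [0, 36, 63]
R3 ← R3 − (10/21)·R1: [0, 12, 21]
R3 ← R3 − (1/3)·R2: [0, 0, 0]
2 nonzero rows, so rank(PA) = 2.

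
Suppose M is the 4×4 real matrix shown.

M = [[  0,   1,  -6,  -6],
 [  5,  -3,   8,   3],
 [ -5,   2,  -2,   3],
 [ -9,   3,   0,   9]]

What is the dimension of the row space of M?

2

Row reduce to echelon form.
Swap R1 ↔ R2
R3 ← R3 + R1: [0, -1, 6, 6]
R4 ← R4 + (9/5)·R1: [0, -12/5, 72/5, 72/5]
R3 ← R3 + R2: [0, 0, 0, 0]
R4 ← R4 + (12/5)·R2: [0, 0, 0, 0]
Echelon form has 2 nonzero rows, so rank(M) = 2.
The row space has dimension equal to the rank: 2.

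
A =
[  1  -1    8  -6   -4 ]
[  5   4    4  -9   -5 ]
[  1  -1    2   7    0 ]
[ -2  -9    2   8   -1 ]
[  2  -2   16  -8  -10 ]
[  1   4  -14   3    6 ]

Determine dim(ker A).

0

Row reduce to echelon form.
R2 ← R2 − (5)·R1: [0, 9, -36, 21, 15]
R3 ← R3 − R1: [0, 0, -6, 13, 4]
R4 ← R4 + (2)·R1: [0, -11, 18, -4, -9]
R5 ← R5 − (2)·R1: [0, 0, 0, 4, -2]
R6 ← R6 − R1: [0, 5, -22, 9, 10]
R4 ← R4 + (11/9)·R2: [0, 0, -26, 65/3, 28/3]
R6 ← R6 − (5/9)·R2: [0, 0, -2, -8/3, 5/3]
R4 ← R4 − (13/3)·R3: [0, 0, 0, -104/3, -8]
R6 ← R6 − (1/3)·R3: [0, 0, 0, -7, 1/3]
R5 ← R5 + (3/26)·R4: [0, 0, 0, 0, -38/13]
R6 ← R6 − (21/104)·R4: [0, 0, 0, 0, 76/39]
R6 ← R6 + (2/3)·R5: [0, 0, 0, 0, 0]
5 nonzero rows, so rank(A) = 5.
A has 5 columns; by rank–nullity, nullity = 5 − 5 = 0.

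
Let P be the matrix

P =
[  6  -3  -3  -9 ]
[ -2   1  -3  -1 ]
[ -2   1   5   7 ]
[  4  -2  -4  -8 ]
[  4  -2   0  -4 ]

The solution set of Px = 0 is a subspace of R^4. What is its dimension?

Row reduce to echelon form.
R2 ← R2 + (1/3)·R1: [0, 0, -4, -4]
R3 ← R3 + (1/3)·R1: [0, 0, 4, 4]
R4 ← R4 − (2/3)·R1: [0, 0, -2, -2]
R5 ← R5 − (2/3)·R1: [0, 0, 2, 2]
R3 ← R3 + R2: [0, 0, 0, 0]
R4 ← R4 − (1/2)·R2: [0, 0, 0, 0]
R5 ← R5 + (1/2)·R2: [0, 0, 0, 0]
2 nonzero rows, so rank(P) = 2.
P has 4 columns; by rank–nullity, nullity = 4 − 2 = 2.

2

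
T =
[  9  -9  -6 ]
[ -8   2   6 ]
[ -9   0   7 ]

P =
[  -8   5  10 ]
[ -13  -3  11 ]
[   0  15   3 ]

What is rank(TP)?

First compute TP:
[[ 45, -18, -27],
 [ 38,  44, -40],
 [ 72,  60, -69]]
Now row reduce the product.
R2 ← R2 − (38/45)·R1: [0, 296/5, -86/5]
R3 ← R3 − (8/5)·R1: [0, 444/5, -129/5]
R3 ← R3 − (3/2)·R2: [0, 0, 0]
2 nonzero rows, so rank(TP) = 2.

2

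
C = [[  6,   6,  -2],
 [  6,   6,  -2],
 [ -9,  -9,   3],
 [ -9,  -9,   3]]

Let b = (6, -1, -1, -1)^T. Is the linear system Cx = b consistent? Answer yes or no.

Row reduce the augmented matrix [C | b].
R2 ← R2 − R1: [0, 0, 0, -7]
R3 ← R3 + (3/2)·R1: [0, 0, 0, 8]
R4 ← R4 + (3/2)·R1: [0, 0, 0, 8]
R3 ← R3 + (8/7)·R2: [0, 0, 0, 0]
R4 ← R4 + (8/7)·R2: [0, 0, 0, 0]
The echelon form has 2 nonzero rows; the last pivot sits in the augmented column, so rank(C) = 1 but rank([C|b]) = 2.
Since the ranks differ, the system is inconsistent.

no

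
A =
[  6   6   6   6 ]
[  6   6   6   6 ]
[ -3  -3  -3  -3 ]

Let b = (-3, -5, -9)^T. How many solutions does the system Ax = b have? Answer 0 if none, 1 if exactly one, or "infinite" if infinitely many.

0

Row reduce the augmented matrix [A | b].
R2 ← R2 − R1: [0, 0, 0, 0, -2]
R3 ← R3 + (1/2)·R1: [0, 0, 0, 0, -21/2]
R3 ← R3 − (21/4)·R2: [0, 0, 0, 0, 0]
The echelon form has 2 nonzero rows; the last pivot sits in the augmented column, so rank(A) = 1 but rank([A|b]) = 2.
Since the ranks differ, the system is inconsistent.
It has no solutions.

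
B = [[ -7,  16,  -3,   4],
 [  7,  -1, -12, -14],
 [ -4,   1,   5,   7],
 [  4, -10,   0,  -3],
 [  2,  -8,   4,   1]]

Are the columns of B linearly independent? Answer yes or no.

no

Row reduce B to echelon form.
R2 ← R2 + R1: [0, 15, -15, -10]
R3 ← R3 − (4/7)·R1: [0, -57/7, 47/7, 33/7]
R4 ← R4 + (4/7)·R1: [0, -6/7, -12/7, -5/7]
R5 ← R5 + (2/7)·R1: [0, -24/7, 22/7, 15/7]
R3 ← R3 + (19/35)·R2: [0, 0, -10/7, -5/7]
R4 ← R4 + (2/35)·R2: [0, 0, -18/7, -9/7]
R5 ← R5 + (8/35)·R2: [0, 0, -2/7, -1/7]
R4 ← R4 − (9/5)·R3: [0, 0, 0, 0]
R5 ← R5 − (1/5)·R3: [0, 0, 0, 0]
3 pivots among 4 columns.
Only 3 < 4 pivot columns, so the columns are linearly dependent.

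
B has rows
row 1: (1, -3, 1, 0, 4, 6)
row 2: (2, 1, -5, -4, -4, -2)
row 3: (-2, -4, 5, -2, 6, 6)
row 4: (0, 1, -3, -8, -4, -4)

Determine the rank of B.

Row reduce to echelon form.
R2 ← R2 − (2)·R1: [0, 7, -7, -4, -12, -14]
R3 ← R3 + (2)·R1: [0, -10, 7, -2, 14, 18]
R3 ← R3 + (10/7)·R2: [0, 0, -3, -54/7, -22/7, -2]
R4 ← R4 − (1/7)·R2: [0, 0, -2, -52/7, -16/7, -2]
R4 ← R4 − (2/3)·R3: [0, 0, 0, -16/7, -4/21, -2/3]
Echelon form has 4 nonzero rows, so rank(B) = 4.

4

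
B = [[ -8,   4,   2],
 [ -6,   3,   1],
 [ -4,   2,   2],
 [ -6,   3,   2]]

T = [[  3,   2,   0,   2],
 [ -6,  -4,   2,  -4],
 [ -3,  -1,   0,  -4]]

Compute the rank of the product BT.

2

First compute BT:
[[-54, -34,   8, -40],
 [-39, -25,   6, -28],
 [-30, -18,   4, -24],
 [-42, -26,   6, -32]]
Now row reduce the product.
R2 ← R2 − (13/18)·R1: [0, -4/9, 2/9, 8/9]
R3 ← R3 − (5/9)·R1: [0, 8/9, -4/9, -16/9]
R4 ← R4 − (7/9)·R1: [0, 4/9, -2/9, -8/9]
R3 ← R3 + (2)·R2: [0, 0, 0, 0]
R4 ← R4 + R2: [0, 0, 0, 0]
2 nonzero rows, so rank(BT) = 2.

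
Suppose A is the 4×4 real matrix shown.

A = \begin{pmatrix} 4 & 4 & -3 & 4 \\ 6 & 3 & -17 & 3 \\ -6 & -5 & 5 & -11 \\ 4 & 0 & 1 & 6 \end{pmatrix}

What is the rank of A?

4

Row reduce to echelon form.
R2 ← R2 − (3/2)·R1: [0, -3, -25/2, -3]
R3 ← R3 + (3/2)·R1: [0, 1, 1/2, -5]
R4 ← R4 − R1: [0, -4, 4, 2]
R3 ← R3 + (1/3)·R2: [0, 0, -11/3, -6]
R4 ← R4 − (4/3)·R2: [0, 0, 62/3, 6]
R4 ← R4 + (62/11)·R3: [0, 0, 0, -306/11]
Echelon form has 4 nonzero rows, so rank(A) = 4.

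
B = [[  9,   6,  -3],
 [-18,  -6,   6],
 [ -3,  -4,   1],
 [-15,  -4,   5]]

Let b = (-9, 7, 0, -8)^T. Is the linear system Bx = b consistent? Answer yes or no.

Row reduce the augmented matrix [B | b].
R2 ← R2 + (2)·R1: [0, 6, 0, -11]
R3 ← R3 + (1/3)·R1: [0, -2, 0, -3]
R4 ← R4 + (5/3)·R1: [0, 6, 0, -23]
R3 ← R3 + (1/3)·R2: [0, 0, 0, -20/3]
R4 ← R4 − R2: [0, 0, 0, -12]
R4 ← R4 − (9/5)·R3: [0, 0, 0, 0]
The echelon form has 3 nonzero rows; the last pivot sits in the augmented column, so rank(B) = 2 but rank([B|b]) = 3.
Since the ranks differ, the system is inconsistent.

no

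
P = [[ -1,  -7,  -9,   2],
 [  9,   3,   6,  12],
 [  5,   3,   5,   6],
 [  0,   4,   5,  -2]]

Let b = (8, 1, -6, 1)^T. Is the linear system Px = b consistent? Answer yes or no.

Row reduce the augmented matrix [P | b].
R2 ← R2 + (9)·R1: [0, -60, -75, 30, 73]
R3 ← R3 + (5)·R1: [0, -32, -40, 16, 34]
R3 ← R3 − (8/15)·R2: [0, 0, 0, 0, -74/15]
R4 ← R4 + (1/15)·R2: [0, 0, 0, 0, 88/15]
R4 ← R4 + (44/37)·R3: [0, 0, 0, 0, 0]
The echelon form has 3 nonzero rows; the last pivot sits in the augmented column, so rank(P) = 2 but rank([P|b]) = 3.
Since the ranks differ, the system is inconsistent.

no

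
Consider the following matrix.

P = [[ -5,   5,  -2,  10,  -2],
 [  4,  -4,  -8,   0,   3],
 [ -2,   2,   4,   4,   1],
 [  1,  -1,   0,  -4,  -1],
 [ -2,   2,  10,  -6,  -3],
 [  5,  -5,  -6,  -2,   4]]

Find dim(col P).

Row reduce to echelon form.
R2 ← R2 + (4/5)·R1: [0, 0, -48/5, 8, 7/5]
R3 ← R3 − (2/5)·R1: [0, 0, 24/5, 0, 9/5]
R4 ← R4 + (1/5)·R1: [0, 0, -2/5, -2, -7/5]
R5 ← R5 − (2/5)·R1: [0, 0, 54/5, -10, -11/5]
R6 ← R6 + R1: [0, 0, -8, 8, 2]
R3 ← R3 + (1/2)·R2: [0, 0, 0, 4, 5/2]
R4 ← R4 − (1/24)·R2: [0, 0, 0, -7/3, -35/24]
R5 ← R5 + (9/8)·R2: [0, 0, 0, -1, -5/8]
R6 ← R6 − (5/6)·R2: [0, 0, 0, 4/3, 5/6]
R4 ← R4 + (7/12)·R3: [0, 0, 0, 0, 0]
R5 ← R5 + (1/4)·R3: [0, 0, 0, 0, 0]
R6 ← R6 − (1/3)·R3: [0, 0, 0, 0, 0]
Echelon form has 3 nonzero rows, so rank(P) = 3.
The column space has dimension equal to the rank: 3.

3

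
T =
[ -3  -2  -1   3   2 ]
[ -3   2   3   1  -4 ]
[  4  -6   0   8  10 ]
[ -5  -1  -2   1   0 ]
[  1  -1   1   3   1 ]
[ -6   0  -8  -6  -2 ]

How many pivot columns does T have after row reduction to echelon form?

4

Row reduce to echelon form.
R2 ← R2 − R1: [0, 4, 4, -2, -6]
R3 ← R3 + (4/3)·R1: [0, -26/3, -4/3, 12, 38/3]
R4 ← R4 − (5/3)·R1: [0, 7/3, -1/3, -4, -10/3]
R5 ← R5 + (1/3)·R1: [0, -5/3, 2/3, 4, 5/3]
R6 ← R6 − (2)·R1: [0, 4, -6, -12, -6]
R3 ← R3 + (13/6)·R2: [0, 0, 22/3, 23/3, -1/3]
R4 ← R4 − (7/12)·R2: [0, 0, -8/3, -17/6, 1/6]
R5 ← R5 + (5/12)·R2: [0, 0, 7/3, 19/6, -5/6]
R6 ← R6 − R2: [0, 0, -10, -10, 0]
R4 ← R4 + (4/11)·R3: [0, 0, 0, -1/22, 1/22]
R5 ← R5 − (7/22)·R3: [0, 0, 0, 8/11, -8/11]
R6 ← R6 + (15/11)·R3: [0, 0, 0, 5/11, -5/11]
R5 ← R5 + (16)·R4: [0, 0, 0, 0, 0]
R6 ← R6 + (10)·R4: [0, 0, 0, 0, 0]
Echelon form has 4 nonzero rows, so rank(T) = 4.
Each nonzero row contributes one pivot column: 4 pivot columns.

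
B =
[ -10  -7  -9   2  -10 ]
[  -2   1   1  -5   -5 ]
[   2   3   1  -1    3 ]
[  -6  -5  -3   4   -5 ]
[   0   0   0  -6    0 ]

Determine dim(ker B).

Row reduce to echelon form.
R2 ← R2 − (1/5)·R1: [0, 12/5, 14/5, -27/5, -3]
R3 ← R3 + (1/5)·R1: [0, 8/5, -4/5, -3/5, 1]
R4 ← R4 − (3/5)·R1: [0, -4/5, 12/5, 14/5, 1]
R3 ← R3 − (2/3)·R2: [0, 0, -8/3, 3, 3]
R4 ← R4 + (1/3)·R2: [0, 0, 10/3, 1, 0]
R4 ← R4 + (5/4)·R3: [0, 0, 0, 19/4, 15/4]
R5 ← R5 + (24/19)·R4: [0, 0, 0, 0, 90/19]
5 nonzero rows, so rank(B) = 5.
B has 5 columns; by rank–nullity, nullity = 5 − 5 = 0.

0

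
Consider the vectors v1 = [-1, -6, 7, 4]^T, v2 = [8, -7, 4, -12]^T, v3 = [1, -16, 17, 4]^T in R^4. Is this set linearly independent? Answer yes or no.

Form the matrix with these vectors as rows and row reduce.
R2 ← R2 + (8)·R1: [0, -55, 60, 20]
R3 ← R3 + R1: [0, -22, 24, 8]
R3 ← R3 − (2/5)·R2: [0, 0, 0, 0]
2 nonzero rows, so the 3 vectors span a space of dimension 2.
Since 2 < 3, the vectors are linearly dependent.

no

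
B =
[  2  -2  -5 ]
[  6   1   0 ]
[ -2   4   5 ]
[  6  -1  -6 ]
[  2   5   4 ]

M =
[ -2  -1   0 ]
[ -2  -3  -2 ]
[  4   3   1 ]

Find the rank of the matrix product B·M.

First compute BM:
[[-20, -11,  -1],
 [-14,  -9,  -2],
 [ 16,   5,  -3],
 [-34, -21,  -4],
 [  2,  -5,  -6]]
Now row reduce the product.
R2 ← R2 − (7/10)·R1: [0, -13/10, -13/10]
R3 ← R3 + (4/5)·R1: [0, -19/5, -19/5]
R4 ← R4 − (17/10)·R1: [0, -23/10, -23/10]
R5 ← R5 + (1/10)·R1: [0, -61/10, -61/10]
R3 ← R3 − (38/13)·R2: [0, 0, 0]
R4 ← R4 − (23/13)·R2: [0, 0, 0]
R5 ← R5 − (61/13)·R2: [0, 0, 0]
2 nonzero rows, so rank(BM) = 2.

2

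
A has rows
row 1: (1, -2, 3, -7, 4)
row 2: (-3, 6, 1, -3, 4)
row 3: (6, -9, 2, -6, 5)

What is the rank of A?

3

Row reduce to echelon form.
R2 ← R2 + (3)·R1: [0, 0, 10, -24, 16]
R3 ← R3 − (6)·R1: [0, 3, -16, 36, -19]
Swap R2 ↔ R3
Echelon form has 3 nonzero rows, so rank(A) = 3.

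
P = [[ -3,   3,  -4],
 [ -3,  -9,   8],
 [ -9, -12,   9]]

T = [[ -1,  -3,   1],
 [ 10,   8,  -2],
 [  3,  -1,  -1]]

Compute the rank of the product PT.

First compute PT:
[[ 21,  37,  -5],
 [-63, -71,   7],
 [-84, -78,   6]]
Now row reduce the product.
R2 ← R2 + (3)·R1: [0, 40, -8]
R3 ← R3 + (4)·R1: [0, 70, -14]
R3 ← R3 − (7/4)·R2: [0, 0, 0]
2 nonzero rows, so rank(PT) = 2.

2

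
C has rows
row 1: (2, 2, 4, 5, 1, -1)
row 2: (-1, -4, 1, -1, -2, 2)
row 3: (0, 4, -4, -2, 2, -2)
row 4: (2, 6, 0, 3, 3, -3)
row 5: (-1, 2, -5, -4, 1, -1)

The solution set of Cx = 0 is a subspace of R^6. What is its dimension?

Row reduce to echelon form.
R2 ← R2 + (1/2)·R1: [0, -3, 3, 3/2, -3/2, 3/2]
R4 ← R4 − R1: [0, 4, -4, -2, 2, -2]
R5 ← R5 + (1/2)·R1: [0, 3, -3, -3/2, 3/2, -3/2]
R3 ← R3 + (4/3)·R2: [0, 0, 0, 0, 0, 0]
R4 ← R4 + (4/3)·R2: [0, 0, 0, 0, 0, 0]
R5 ← R5 + R2: [0, 0, 0, 0, 0, 0]
2 nonzero rows, so rank(C) = 2.
C has 6 columns; by rank–nullity, nullity = 6 − 2 = 4.

4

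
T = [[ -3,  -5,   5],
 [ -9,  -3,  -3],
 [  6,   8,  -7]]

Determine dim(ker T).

1

Row reduce to echelon form.
R2 ← R2 − (3)·R1: [0, 12, -18]
R3 ← R3 + (2)·R1: [0, -2, 3]
R3 ← R3 + (1/6)·R2: [0, 0, 0]
2 nonzero rows, so rank(T) = 2.
T has 3 columns; by rank–nullity, nullity = 3 − 2 = 1.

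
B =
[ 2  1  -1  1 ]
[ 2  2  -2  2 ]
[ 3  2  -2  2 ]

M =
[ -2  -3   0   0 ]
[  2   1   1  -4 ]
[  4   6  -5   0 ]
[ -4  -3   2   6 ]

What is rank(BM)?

First compute BM:
[[-10, -14,   8,   2],
 [-16, -22,  16,   4],
 [-18, -25,  16,   4]]
Now row reduce the product.
R2 ← R2 − (8/5)·R1: [0, 2/5, 16/5, 4/5]
R3 ← R3 − (9/5)·R1: [0, 1/5, 8/5, 2/5]
R3 ← R3 − (1/2)·R2: [0, 0, 0, 0]
2 nonzero rows, so rank(BM) = 2.

2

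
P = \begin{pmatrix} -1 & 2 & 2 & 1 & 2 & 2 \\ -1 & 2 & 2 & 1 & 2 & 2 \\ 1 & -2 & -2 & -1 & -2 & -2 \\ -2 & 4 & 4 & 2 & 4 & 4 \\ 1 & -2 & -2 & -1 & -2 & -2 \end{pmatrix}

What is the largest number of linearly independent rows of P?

1

Row reduce to echelon form.
R2 ← R2 − R1: [0, 0, 0, 0, 0, 0]
R3 ← R3 + R1: [0, 0, 0, 0, 0, 0]
R4 ← R4 − (2)·R1: [0, 0, 0, 0, 0, 0]
R5 ← R5 + R1: [0, 0, 0, 0, 0, 0]
Echelon form has 1 nonzero row, so rank(P) = 1.
The rank gives the maximum number of linearly independent rows: 1.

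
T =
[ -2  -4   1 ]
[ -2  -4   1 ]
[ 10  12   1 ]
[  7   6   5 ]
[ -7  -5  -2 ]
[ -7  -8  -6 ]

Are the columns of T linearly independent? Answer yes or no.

yes

Row reduce T to echelon form.
R2 ← R2 − R1: [0, 0, 0]
R3 ← R3 + (5)·R1: [0, -8, 6]
R4 ← R4 + (7/2)·R1: [0, -8, 17/2]
R5 ← R5 − (7/2)·R1: [0, 9, -11/2]
R6 ← R6 − (7/2)·R1: [0, 6, -19/2]
Swap R2 ↔ R3
R4 ← R4 − R2: [0, 0, 5/2]
R5 ← R5 + (9/8)·R2: [0, 0, 5/4]
R6 ← R6 + (3/4)·R2: [0, 0, -5]
Swap R3 ↔ R4
R5 ← R5 − (1/2)·R3: [0, 0, 0]
R6 ← R6 + (2)·R3: [0, 0, 0]
3 pivots among 3 columns.
Every column is a pivot column, so the columns are linearly independent.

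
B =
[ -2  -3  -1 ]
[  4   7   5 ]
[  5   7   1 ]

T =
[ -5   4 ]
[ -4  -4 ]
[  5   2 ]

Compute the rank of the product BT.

2

First compute BT:
[[ 17,   2],
 [-23,  -2],
 [-48,  -6]]
Now row reduce the product.
R2 ← R2 + (23/17)·R1: [0, 12/17]
R3 ← R3 + (48/17)·R1: [0, -6/17]
R3 ← R3 + (1/2)·R2: [0, 0]
2 nonzero rows, so rank(BT) = 2.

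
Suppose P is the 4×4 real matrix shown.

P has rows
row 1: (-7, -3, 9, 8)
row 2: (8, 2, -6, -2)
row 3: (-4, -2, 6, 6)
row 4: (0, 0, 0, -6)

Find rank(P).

Row reduce to echelon form.
R2 ← R2 + (8/7)·R1: [0, -10/7, 30/7, 50/7]
R3 ← R3 − (4/7)·R1: [0, -2/7, 6/7, 10/7]
R3 ← R3 − (1/5)·R2: [0, 0, 0, 0]
Swap R3 ↔ R4
Echelon form has 3 nonzero rows, so rank(P) = 3.

3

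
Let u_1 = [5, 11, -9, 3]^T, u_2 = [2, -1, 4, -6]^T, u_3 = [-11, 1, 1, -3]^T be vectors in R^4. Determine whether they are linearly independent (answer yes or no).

Form the matrix with these vectors as rows and row reduce.
R2 ← R2 − (2/5)·R1: [0, -27/5, 38/5, -36/5]
R3 ← R3 + (11/5)·R1: [0, 126/5, -94/5, 18/5]
R3 ← R3 + (14/3)·R2: [0, 0, 50/3, -30]
3 nonzero rows, so the 3 vectors span a space of dimension 3.
Since 3 = 3, the vectors are linearly independent.

yes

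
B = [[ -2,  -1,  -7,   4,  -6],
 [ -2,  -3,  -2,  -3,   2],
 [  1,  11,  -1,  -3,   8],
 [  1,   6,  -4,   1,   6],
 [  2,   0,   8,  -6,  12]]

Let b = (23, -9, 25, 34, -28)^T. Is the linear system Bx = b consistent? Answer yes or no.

yes

Row reduce the augmented matrix [B | b].
R2 ← R2 − R1: [0, -2, 5, -7, 8, -32]
R3 ← R3 + (1/2)·R1: [0, 21/2, -9/2, -1, 5, 73/2]
R4 ← R4 + (1/2)·R1: [0, 11/2, -15/2, 3, 3, 91/2]
R5 ← R5 + R1: [0, -1, 1, -2, 6, -5]
R3 ← R3 + (21/4)·R2: [0, 0, 87/4, -151/4, 47, -263/2]
R4 ← R4 + (11/4)·R2: [0, 0, 25/4, -65/4, 25, -85/2]
R5 ← R5 − (1/2)·R2: [0, 0, -3/2, 3/2, 2, 11]
R4 ← R4 − (25/87)·R3: [0, 0, 0, -470/87, 1000/87, -410/87]
R5 ← R5 + (2/29)·R3: [0, 0, 0, -32/29, 152/29, 56/29]
R5 ← R5 − (48/235)·R4: [0, 0, 0, 0, 136/47, 136/47]
The echelon form has 5 nonzero rows, and every pivot lies in the first 5 columns, so rank(B) = rank([B|b]) = 5.
The system is consistent.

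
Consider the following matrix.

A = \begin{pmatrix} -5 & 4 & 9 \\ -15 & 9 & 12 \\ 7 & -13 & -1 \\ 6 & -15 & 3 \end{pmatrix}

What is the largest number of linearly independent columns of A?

Row reduce to echelon form.
R2 ← R2 − (3)·R1: [0, -3, -15]
R3 ← R3 + (7/5)·R1: [0, -37/5, 58/5]
R4 ← R4 + (6/5)·R1: [0, -51/5, 69/5]
R3 ← R3 − (37/15)·R2: [0, 0, 243/5]
R4 ← R4 − (17/5)·R2: [0, 0, 324/5]
R4 ← R4 − (4/3)·R3: [0, 0, 0]
Echelon form has 3 nonzero rows, so rank(A) = 3.
The rank gives the maximum number of linearly independent columns: 3.

3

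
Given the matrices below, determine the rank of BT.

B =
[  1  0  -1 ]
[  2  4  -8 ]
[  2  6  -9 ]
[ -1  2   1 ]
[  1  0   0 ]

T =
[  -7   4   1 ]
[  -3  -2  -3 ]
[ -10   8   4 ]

3

First compute BT:
[[  3,  -4,  -3],
 [ 54, -64, -42],
 [ 58, -76, -52],
 [ -9,   0,  -3],
 [ -7,   4,   1]]
Now row reduce the product.
R2 ← R2 − (18)·R1: [0, 8, 12]
R3 ← R3 − (58/3)·R1: [0, 4/3, 6]
R4 ← R4 + (3)·R1: [0, -12, -12]
R5 ← R5 + (7/3)·R1: [0, -16/3, -6]
R3 ← R3 − (1/6)·R2: [0, 0, 4]
R4 ← R4 + (3/2)·R2: [0, 0, 6]
R5 ← R5 + (2/3)·R2: [0, 0, 2]
R4 ← R4 − (3/2)·R3: [0, 0, 0]
R5 ← R5 − (1/2)·R3: [0, 0, 0]
3 nonzero rows, so rank(BT) = 3.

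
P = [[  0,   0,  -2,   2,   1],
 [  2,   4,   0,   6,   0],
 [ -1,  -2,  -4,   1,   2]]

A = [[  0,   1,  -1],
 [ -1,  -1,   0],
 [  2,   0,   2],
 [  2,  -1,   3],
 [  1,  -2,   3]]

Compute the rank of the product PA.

First compute PA:
[[  1,  -4,   5],
 [  8,  -8,  16],
 [ -2,  -4,   2]]
Now row reduce the product.
R2 ← R2 − (8)·R1: [0, 24, -24]
R3 ← R3 + (2)·R1: [0, -12, 12]
R3 ← R3 + (1/2)·R2: [0, 0, 0]
2 nonzero rows, so rank(PA) = 2.

2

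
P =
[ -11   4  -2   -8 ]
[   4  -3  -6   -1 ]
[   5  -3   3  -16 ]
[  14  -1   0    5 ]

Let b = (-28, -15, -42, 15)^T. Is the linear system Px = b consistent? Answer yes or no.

yes

Row reduce the augmented matrix [P | b].
R2 ← R2 + (4/11)·R1: [0, -17/11, -74/11, -43/11, -277/11]
R3 ← R3 + (5/11)·R1: [0, -13/11, 23/11, -216/11, -602/11]
R4 ← R4 + (14/11)·R1: [0, 45/11, -28/11, -57/11, -227/11]
R3 ← R3 − (13/17)·R2: [0, 0, 123/17, -283/17, -603/17]
R4 ← R4 + (45/17)·R2: [0, 0, -346/17, -264/17, -1484/17]
R4 ← R4 + (346/123)·R3: [0, 0, 0, -7670/123, -7670/41]
The echelon form has 4 nonzero rows, and every pivot lies in the first 4 columns, so rank(P) = rank([P|b]) = 4.
The system is consistent.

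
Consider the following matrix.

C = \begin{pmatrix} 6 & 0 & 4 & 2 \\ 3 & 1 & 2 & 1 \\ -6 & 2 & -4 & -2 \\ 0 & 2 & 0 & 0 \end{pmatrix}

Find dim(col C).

2

Row reduce to echelon form.
R2 ← R2 − (1/2)·R1: [0, 1, 0, 0]
R3 ← R3 + R1: [0, 2, 0, 0]
R3 ← R3 − (2)·R2: [0, 0, 0, 0]
R4 ← R4 − (2)·R2: [0, 0, 0, 0]
Echelon form has 2 nonzero rows, so rank(C) = 2.
The column space has dimension equal to the rank: 2.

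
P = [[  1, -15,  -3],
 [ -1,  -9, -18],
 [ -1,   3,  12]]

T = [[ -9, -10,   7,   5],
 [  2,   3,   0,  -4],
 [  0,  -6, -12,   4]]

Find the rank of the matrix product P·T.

First compute PT:
[[-39, -37,  43,  53],
 [ -9,  91, 209, -41],
 [ 15, -53, -151,  31]]
Now row reduce the product.
R2 ← R2 − (3/13)·R1: [0, 1294/13, 2588/13, -692/13]
R3 ← R3 + (5/13)·R1: [0, -874/13, -1748/13, 668/13]
R3 ← R3 + (437/647)·R2: [0, 0, 0, 9984/647]
3 nonzero rows, so rank(PT) = 3.

3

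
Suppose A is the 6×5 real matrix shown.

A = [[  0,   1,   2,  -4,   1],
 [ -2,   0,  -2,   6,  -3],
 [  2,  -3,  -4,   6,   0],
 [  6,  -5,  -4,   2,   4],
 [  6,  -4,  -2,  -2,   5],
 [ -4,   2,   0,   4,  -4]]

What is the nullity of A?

Row reduce to echelon form.
Swap R1 ↔ R2
R3 ← R3 + R1: [0, -3, -6, 12, -3]
R4 ← R4 + (3)·R1: [0, -5, -10, 20, -5]
R5 ← R5 + (3)·R1: [0, -4, -8, 16, -4]
R6 ← R6 − (2)·R1: [0, 2, 4, -8, 2]
R3 ← R3 + (3)·R2: [0, 0, 0, 0, 0]
R4 ← R4 + (5)·R2: [0, 0, 0, 0, 0]
R5 ← R5 + (4)·R2: [0, 0, 0, 0, 0]
R6 ← R6 − (2)·R2: [0, 0, 0, 0, 0]
2 nonzero rows, so rank(A) = 2.
A has 5 columns; by rank–nullity, nullity = 5 − 2 = 3.

3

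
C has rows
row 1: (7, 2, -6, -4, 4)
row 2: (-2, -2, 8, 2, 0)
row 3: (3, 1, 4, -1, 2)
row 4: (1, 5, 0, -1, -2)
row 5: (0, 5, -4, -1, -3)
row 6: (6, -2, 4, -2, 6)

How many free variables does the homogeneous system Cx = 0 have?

2

Row reduce to echelon form.
R2 ← R2 + (2/7)·R1: [0, -10/7, 44/7, 6/7, 8/7]
R3 ← R3 − (3/7)·R1: [0, 1/7, 46/7, 5/7, 2/7]
R4 ← R4 − (1/7)·R1: [0, 33/7, 6/7, -3/7, -18/7]
R6 ← R6 − (6/7)·R1: [0, -26/7, 64/7, 10/7, 18/7]
R3 ← R3 + (1/10)·R2: [0, 0, 36/5, 4/5, 2/5]
R4 ← R4 + (33/10)·R2: [0, 0, 108/5, 12/5, 6/5]
R5 ← R5 + (7/2)·R2: [0, 0, 18, 2, 1]
R6 ← R6 − (13/5)·R2: [0, 0, -36/5, -4/5, -2/5]
R4 ← R4 − (3)·R3: [0, 0, 0, 0, 0]
R5 ← R5 − (5/2)·R3: [0, 0, 0, 0, 0]
R6 ← R6 + R3: [0, 0, 0, 0, 0]
3 nonzero rows, so rank(C) = 3.
C has 5 columns; by rank–nullity, nullity = 5 − 3 = 2.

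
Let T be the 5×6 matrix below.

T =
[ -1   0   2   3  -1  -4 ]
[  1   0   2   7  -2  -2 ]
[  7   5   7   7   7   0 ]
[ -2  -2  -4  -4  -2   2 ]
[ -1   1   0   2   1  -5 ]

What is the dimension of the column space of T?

5

Row reduce to echelon form.
R2 ← R2 + R1: [0, 0, 4, 10, -3, -6]
R3 ← R3 + (7)·R1: [0, 5, 21, 28, 0, -28]
R4 ← R4 − (2)·R1: [0, -2, -8, -10, 0, 10]
R5 ← R5 − R1: [0, 1, -2, -1, 2, -1]
Swap R2 ↔ R3
R4 ← R4 + (2/5)·R2: [0, 0, 2/5, 6/5, 0, -6/5]
R5 ← R5 − (1/5)·R2: [0, 0, -31/5, -33/5, 2, 23/5]
R4 ← R4 − (1/10)·R3: [0, 0, 0, 1/5, 3/10, -3/5]
R5 ← R5 + (31/20)·R3: [0, 0, 0, 89/10, -53/20, -47/10]
R5 ← R5 − (89/2)·R4: [0, 0, 0, 0, -16, 22]
Echelon form has 5 nonzero rows, so rank(T) = 5.
The column space has dimension equal to the rank: 5.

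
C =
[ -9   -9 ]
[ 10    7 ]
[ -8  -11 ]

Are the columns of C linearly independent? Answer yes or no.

Row reduce C to echelon form.
R2 ← R2 + (10/9)·R1: [0, -3]
R3 ← R3 − (8/9)·R1: [0, -3]
R3 ← R3 − R2: [0, 0]
2 pivots among 2 columns.
Every column is a pivot column, so the columns are linearly independent.

yes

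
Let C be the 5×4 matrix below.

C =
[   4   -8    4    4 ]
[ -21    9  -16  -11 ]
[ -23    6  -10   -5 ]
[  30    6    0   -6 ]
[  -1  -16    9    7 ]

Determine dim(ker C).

Row reduce to echelon form.
R2 ← R2 + (21/4)·R1: [0, -33, 5, 10]
R3 ← R3 + (23/4)·R1: [0, -40, 13, 18]
R4 ← R4 − (15/2)·R1: [0, 66, -30, -36]
R5 ← R5 + (1/4)·R1: [0, -18, 10, 8]
R3 ← R3 − (40/33)·R2: [0, 0, 229/33, 194/33]
R4 ← R4 + (2)·R2: [0, 0, -20, -16]
R5 ← R5 − (6/11)·R2: [0, 0, 80/11, 28/11]
R4 ← R4 + (660/229)·R3: [0, 0, 0, 216/229]
R5 ← R5 − (240/229)·R3: [0, 0, 0, -828/229]
R5 ← R5 + (23/6)·R4: [0, 0, 0, 0]
4 nonzero rows, so rank(C) = 4.
C has 4 columns; by rank–nullity, nullity = 4 − 4 = 0.

0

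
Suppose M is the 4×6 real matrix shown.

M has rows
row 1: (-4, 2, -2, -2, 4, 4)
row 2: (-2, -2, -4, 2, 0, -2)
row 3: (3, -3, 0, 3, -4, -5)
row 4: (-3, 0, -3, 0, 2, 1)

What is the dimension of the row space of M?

2

Row reduce to echelon form.
R2 ← R2 − (1/2)·R1: [0, -3, -3, 3, -2, -4]
R3 ← R3 + (3/4)·R1: [0, -3/2, -3/2, 3/2, -1, -2]
R4 ← R4 − (3/4)·R1: [0, -3/2, -3/2, 3/2, -1, -2]
R3 ← R3 − (1/2)·R2: [0, 0, 0, 0, 0, 0]
R4 ← R4 − (1/2)·R2: [0, 0, 0, 0, 0, 0]
Echelon form has 2 nonzero rows, so rank(M) = 2.
The row space has dimension equal to the rank: 2.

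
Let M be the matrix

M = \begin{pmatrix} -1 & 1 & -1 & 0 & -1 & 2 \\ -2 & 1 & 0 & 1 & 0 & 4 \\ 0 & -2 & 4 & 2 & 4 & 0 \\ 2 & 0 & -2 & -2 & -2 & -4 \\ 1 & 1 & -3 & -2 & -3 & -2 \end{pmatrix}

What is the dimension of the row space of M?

Row reduce to echelon form.
R2 ← R2 − (2)·R1: [0, -1, 2, 1, 2, 0]
R4 ← R4 + (2)·R1: [0, 2, -4, -2, -4, 0]
R5 ← R5 + R1: [0, 2, -4, -2, -4, 0]
R3 ← R3 − (2)·R2: [0, 0, 0, 0, 0, 0]
R4 ← R4 + (2)·R2: [0, 0, 0, 0, 0, 0]
R5 ← R5 + (2)·R2: [0, 0, 0, 0, 0, 0]
Echelon form has 2 nonzero rows, so rank(M) = 2.
The row space has dimension equal to the rank: 2.

2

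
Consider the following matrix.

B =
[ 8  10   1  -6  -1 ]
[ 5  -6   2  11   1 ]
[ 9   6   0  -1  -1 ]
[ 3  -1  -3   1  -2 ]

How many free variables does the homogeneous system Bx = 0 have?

1

Row reduce to echelon form.
R2 ← R2 − (5/8)·R1: [0, -49/4, 11/8, 59/4, 13/8]
R3 ← R3 − (9/8)·R1: [0, -21/4, -9/8, 23/4, 1/8]
R4 ← R4 − (3/8)·R1: [0, -19/4, -27/8, 13/4, -13/8]
R3 ← R3 − (3/7)·R2: [0, 0, -12/7, -4/7, -4/7]
R4 ← R4 − (19/49)·R2: [0, 0, -383/98, -121/49, -221/98]
R4 ← R4 − (383/168)·R3: [0, 0, 0, -7/6, -20/21]
4 nonzero rows, so rank(B) = 4.
B has 5 columns; by rank–nullity, nullity = 5 − 4 = 1.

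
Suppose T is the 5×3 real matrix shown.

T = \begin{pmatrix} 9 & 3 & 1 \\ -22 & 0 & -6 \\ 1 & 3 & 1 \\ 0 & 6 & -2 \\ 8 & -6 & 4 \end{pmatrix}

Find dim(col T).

Row reduce to echelon form.
R2 ← R2 + (22/9)·R1: [0, 22/3, -32/9]
R3 ← R3 − (1/9)·R1: [0, 8/3, 8/9]
R5 ← R5 − (8/9)·R1: [0, -26/3, 28/9]
R3 ← R3 − (4/11)·R2: [0, 0, 24/11]
R4 ← R4 − (9/11)·R2: [0, 0, 10/11]
R5 ← R5 + (13/11)·R2: [0, 0, -12/11]
R4 ← R4 − (5/12)·R3: [0, 0, 0]
R5 ← R5 + (1/2)·R3: [0, 0, 0]
Echelon form has 3 nonzero rows, so rank(T) = 3.
The column space has dimension equal to the rank: 3.

3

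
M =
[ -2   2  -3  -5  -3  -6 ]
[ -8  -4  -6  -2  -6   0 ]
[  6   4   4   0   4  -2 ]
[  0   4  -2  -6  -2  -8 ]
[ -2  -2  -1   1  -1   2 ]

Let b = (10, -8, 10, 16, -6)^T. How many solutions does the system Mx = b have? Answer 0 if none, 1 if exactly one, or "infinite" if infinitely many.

Row reduce the augmented matrix [M | b].
R2 ← R2 − (4)·R1: [0, -12, 6, 18, 6, 24, -48]
R3 ← R3 + (3)·R1: [0, 10, -5, -15, -5, -20, 40]
R5 ← R5 − R1: [0, -4, 2, 6, 2, 8, -16]
R3 ← R3 + (5/6)·R2: [0, 0, 0, 0, 0, 0, 0]
R4 ← R4 + (1/3)·R2: [0, 0, 0, 0, 0, 0, 0]
R5 ← R5 − (1/3)·R2: [0, 0, 0, 0, 0, 0, 0]
The echelon form has 2 nonzero rows, and every pivot lies in the first 6 columns, so rank(M) = rank([M|b]) = 2.
The system is consistent.
rank = 2 < 6 unknowns, so there are infinitely many solutions.

infinite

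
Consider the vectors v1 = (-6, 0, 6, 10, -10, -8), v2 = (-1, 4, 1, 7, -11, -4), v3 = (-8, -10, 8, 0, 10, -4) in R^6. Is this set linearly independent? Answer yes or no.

Form the matrix with these vectors as rows and row reduce.
R2 ← R2 − (1/6)·R1: [0, 4, 0, 16/3, -28/3, -8/3]
R3 ← R3 − (4/3)·R1: [0, -10, 0, -40/3, 70/3, 20/3]
R3 ← R3 + (5/2)·R2: [0, 0, 0, 0, 0, 0]
2 nonzero rows, so the 3 vectors span a space of dimension 2.
Since 2 < 3, the vectors are linearly dependent.

no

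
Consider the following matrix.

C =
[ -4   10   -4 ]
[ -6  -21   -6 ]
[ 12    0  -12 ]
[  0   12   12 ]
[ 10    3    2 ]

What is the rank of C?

3

Row reduce to echelon form.
R2 ← R2 − (3/2)·R1: [0, -36, 0]
R3 ← R3 + (3)·R1: [0, 30, -24]
R5 ← R5 + (5/2)·R1: [0, 28, -8]
R3 ← R3 + (5/6)·R2: [0, 0, -24]
R4 ← R4 + (1/3)·R2: [0, 0, 12]
R5 ← R5 + (7/9)·R2: [0, 0, -8]
R4 ← R4 + (1/2)·R3: [0, 0, 0]
R5 ← R5 − (1/3)·R3: [0, 0, 0]
Echelon form has 3 nonzero rows, so rank(C) = 3.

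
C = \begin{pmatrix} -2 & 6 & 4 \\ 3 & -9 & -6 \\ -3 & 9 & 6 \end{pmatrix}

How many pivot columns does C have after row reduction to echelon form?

Row reduce to echelon form.
R2 ← R2 + (3/2)·R1: [0, 0, 0]
R3 ← R3 − (3/2)·R1: [0, 0, 0]
Echelon form has 1 nonzero row, so rank(C) = 1.
Each nonzero row contributes one pivot column: 1 pivot columns.

1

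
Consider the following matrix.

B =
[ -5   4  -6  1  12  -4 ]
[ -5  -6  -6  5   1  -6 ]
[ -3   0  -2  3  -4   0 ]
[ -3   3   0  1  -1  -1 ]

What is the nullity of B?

2

Row reduce to echelon form.
R2 ← R2 − R1: [0, -10, 0, 4, -11, -2]
R3 ← R3 − (3/5)·R1: [0, -12/5, 8/5, 12/5, -56/5, 12/5]
R4 ← R4 − (3/5)·R1: [0, 3/5, 18/5, 2/5, -41/5, 7/5]
R3 ← R3 − (6/25)·R2: [0, 0, 8/5, 36/25, -214/25, 72/25]
R4 ← R4 + (3/50)·R2: [0, 0, 18/5, 16/25, -443/50, 32/25]
R4 ← R4 − (9/4)·R3: [0, 0, 0, -13/5, 52/5, -26/5]
4 nonzero rows, so rank(B) = 4.
B has 6 columns; by rank–nullity, nullity = 6 − 4 = 2.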